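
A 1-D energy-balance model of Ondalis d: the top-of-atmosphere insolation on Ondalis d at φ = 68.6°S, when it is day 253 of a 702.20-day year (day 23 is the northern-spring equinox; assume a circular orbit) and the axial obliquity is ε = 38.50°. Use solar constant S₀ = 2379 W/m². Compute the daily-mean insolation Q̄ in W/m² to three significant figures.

Solar longitude: λ_s = 360° × (253 − 23)/702.20 = 117.915°.
sin δ = sin 38.50° × sin 117.915° = 0.55008, so δ = +33.373°.
cos H₀ = −tan(-68.6°) tan(+33.373°) = 1.6808 ≥ 1 ⇒ polar night, H₀ = 0 and Q̄ = 0.

Q̄ ≈ 0.00 W/m²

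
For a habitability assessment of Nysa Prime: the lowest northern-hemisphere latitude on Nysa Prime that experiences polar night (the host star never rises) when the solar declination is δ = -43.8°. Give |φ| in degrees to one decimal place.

|φ| = 46.2°

Polar night requires cos H₀ = −tan φ tan δ ≥ 1, i.e. tan φ tan δ ≤ −1.
The boundary is |tan φ| · |tan δ| = 1, so |φ| = 90° − |δ| = 90° − 43.8° = 46.2° in the northern hemisphere.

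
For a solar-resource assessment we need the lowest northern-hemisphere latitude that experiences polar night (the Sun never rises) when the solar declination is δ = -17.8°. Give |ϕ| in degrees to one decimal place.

Polar night requires cos h₀ = −tan ϕ tan δ ≥ 1, i.e. tan ϕ tan δ ≤ −1.
The boundary is |tan ϕ| · |tan δ| = 1, so |ϕ| = 90° − |δ| = 90° − 17.8° = 72.2° in the northern hemisphere.

|ϕ| = 72.2°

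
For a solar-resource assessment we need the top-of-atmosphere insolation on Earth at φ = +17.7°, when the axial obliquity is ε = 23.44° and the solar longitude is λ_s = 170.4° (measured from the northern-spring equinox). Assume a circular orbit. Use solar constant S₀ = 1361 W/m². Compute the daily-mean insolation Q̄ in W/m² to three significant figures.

Q̄ ≈ 426 W/m²

Solar declination: sin δ = sin ε · sin λ_s = sin 23.44° × sin 170.4° = 0.06634, so δ = +3.804°.
cos H₀ = −tan(+17.7°) tan(+3.804°) = -0.0212, H₀ = 1.5920 rad.
Bracket: H₀ sin φ sin δ + cos φ cos δ sin H₀ = 1.5920×0.30403×0.06634 + 0.95266×0.99780×0.99977 = 0.032110 + 0.950346 = 0.982456.
Q̄ = (S₀/π) × [bracket] = (1361/π) × 0.982456 = 425.6 W/m².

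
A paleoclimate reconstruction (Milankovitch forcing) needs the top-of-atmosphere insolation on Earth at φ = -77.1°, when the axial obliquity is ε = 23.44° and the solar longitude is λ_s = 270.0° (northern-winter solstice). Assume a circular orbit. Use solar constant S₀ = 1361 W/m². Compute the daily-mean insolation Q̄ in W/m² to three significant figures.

Solar declination: sin δ = sin ε · sin λ_s = sin 23.44° × sin 270.0° = -0.39779, so δ = -23.440°.
cos H₀ = −tan(-77.1°) tan(-23.440°) = -1.8931 ≤ −1 ⇒ polar day, H₀ = π.
Bracket: H₀ sin φ sin δ + cos φ cos δ sin H₀ = 3.1416×-0.97476×-0.39779 + 0.22325×0.91748×0.00000 = 1.218155 + 0.000000 = 1.218155.
Q̄ = (S₀/π) × [bracket] = (1361/π) × 1.218155 = 527.7 W/m².

Q̄ ≈ 528 W/m²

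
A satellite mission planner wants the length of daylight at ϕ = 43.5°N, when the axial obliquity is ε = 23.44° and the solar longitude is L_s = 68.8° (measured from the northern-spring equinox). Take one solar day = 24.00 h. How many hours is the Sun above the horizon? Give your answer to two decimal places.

Solar declination: sin δ = sin ε · sin L_s = sin 23.44° × sin 68.8° = 0.37087, so δ = +21.769°.
cos h₀ = −tan ϕ · tan δ = −tan(+43.5°) × tan(+21.769°) = -0.3790, so h₀ = 1.9595 rad = 112.27°.
Daylight = 2h₀/(2π) × 24.00 h = (1.9595/π) × 24.00 = 14.97 h.

14.97 h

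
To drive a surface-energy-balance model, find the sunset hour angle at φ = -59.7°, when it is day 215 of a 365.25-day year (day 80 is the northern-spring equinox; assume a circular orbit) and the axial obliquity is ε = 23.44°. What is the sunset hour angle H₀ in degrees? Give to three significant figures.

Solar longitude: λ_s = 360° × (215 − 80)/365.25 = 133.060°.
sin δ = sin 23.44° × sin 133.060° = 0.29064, so δ = +16.896°.
cos H₀ = −tan φ · tan δ = −tan(-59.7°) × tan(+16.896°) = 0.5198, so H₀ = 1.0242 rad = 58.68°.

H₀ = 58.7°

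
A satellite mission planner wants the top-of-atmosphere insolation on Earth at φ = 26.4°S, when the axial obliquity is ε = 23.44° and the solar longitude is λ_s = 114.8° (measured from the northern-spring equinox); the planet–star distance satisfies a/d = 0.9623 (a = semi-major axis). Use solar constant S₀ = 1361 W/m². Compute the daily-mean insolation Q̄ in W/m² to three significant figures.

Solar declination: sin δ = sin ε · sin λ_s = sin 23.44° × sin 114.8° = 0.36110, so δ = +21.168°.
cos H₀ = −tan(-26.4°) tan(+21.168°) = 0.1922, H₀ = 1.3774 rad.
Bracket: H₀ sin φ sin δ + cos φ cos δ sin H₀ = 1.3774×-0.44464×0.36110 + 0.89571×0.93253×0.98135 = -0.221155 + 0.819699 = 0.598544.
Inverse-square distance factor (a/d)² = 0.9623² = 0.926021.
Q̄ = (S₀/π) × 0.926021 × [bracket] = (1361/π) × 0.926021 × 0.598544 = 240.1 W/m².

Q̄ ≈ 240 W/m²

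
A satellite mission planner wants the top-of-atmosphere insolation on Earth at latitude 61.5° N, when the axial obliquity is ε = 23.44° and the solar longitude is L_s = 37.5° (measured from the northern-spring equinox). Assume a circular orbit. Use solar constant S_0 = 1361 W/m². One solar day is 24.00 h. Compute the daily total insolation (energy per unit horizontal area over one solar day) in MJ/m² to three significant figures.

31.7 MJ/m²

Solar declination: sin δ = sin ε · sin L_s = sin 23.44° × sin 37.5° = 0.24216, so δ = +14.014°.
cos h₀ = −tan(+61.5°) tan(+14.014°) = -0.4597, h₀ = 2.0484 rad.
Bracket: h₀ sin ϕ sin δ + cos ϕ cos δ sin h₀ = 2.0484×0.87882×0.24216 + 0.47716×0.97024×0.88808 = 0.435930 + 0.411145 = 0.847075.
Q̄ = (S_0/π) × [bracket] = (1361/π) × 0.847075 = 366.97 W/m².
Daily total = Q̄ × 24.00 h × 3600 s/h = 366.97 × 24.00 × 3600 / 10⁶ = 31.71 MJ/m².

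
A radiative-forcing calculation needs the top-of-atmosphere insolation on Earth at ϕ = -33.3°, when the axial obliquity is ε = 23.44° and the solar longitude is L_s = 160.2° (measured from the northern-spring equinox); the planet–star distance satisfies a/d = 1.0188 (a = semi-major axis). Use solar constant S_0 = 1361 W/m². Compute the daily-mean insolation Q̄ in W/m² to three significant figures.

Solar declination: sin δ = sin ε · sin L_s = sin 23.44° × sin 160.2° = 0.13475, so δ = +7.744°.
cos h₀ = −tan(-33.3°) tan(+7.744°) = 0.0893, h₀ = 1.4814 rad.
Bracket: h₀ sin ϕ sin δ + cos ϕ cos δ sin h₀ = 1.4814×-0.54902×0.13475 + 0.83581×0.99088×0.99600 = -0.109595 + 0.824875 = 0.715280.
Inverse-square distance factor (a/d)² = 1.0188² = 1.037953.
Q̄ = (S_0/π) × 1.037953 × [bracket] = (1361/π) × 1.037953 × 0.715280 = 321.6 W/m².

Q̄ ≈ 322 W/m²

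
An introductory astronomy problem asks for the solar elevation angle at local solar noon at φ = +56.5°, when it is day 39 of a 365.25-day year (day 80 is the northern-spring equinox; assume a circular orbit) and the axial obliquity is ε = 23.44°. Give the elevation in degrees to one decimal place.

18.6°

Solar longitude: λ_s = 360° × (39 − 80)/365.25 = -40.411°, i.e. -40.411° + 360° = 319.589°.
sin δ = sin 23.44° × sin 319.589° = -0.25787, so δ = -14.944°.
At local noon the hour angle is zero, so the zenith angle equals |φ − δ| = |+56.5° − (-14.944°)| = 71.444°.
Elevation = 90° − 71.444° = 18.6°.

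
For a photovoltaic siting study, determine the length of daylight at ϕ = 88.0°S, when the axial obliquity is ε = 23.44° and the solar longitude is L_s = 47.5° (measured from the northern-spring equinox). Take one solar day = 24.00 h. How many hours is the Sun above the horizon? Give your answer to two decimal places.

Solar declination: sin δ = sin ε · sin L_s = sin 23.44° × sin 47.5° = 0.29328, so δ = +17.054°.
cos h₀ = −tan ϕ · tan δ = 8.7847 ≥ 1, so the Sun never rises (polar night) and h₀ = 0.
Daylight = 2h₀/(2π) × 24.00 h = (0.0000/π) × 24.00 = 0.00 h.

0.00 h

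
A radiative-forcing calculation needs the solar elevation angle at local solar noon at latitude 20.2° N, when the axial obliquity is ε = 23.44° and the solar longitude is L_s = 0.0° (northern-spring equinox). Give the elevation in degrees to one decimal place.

Solar declination: sin δ = sin ε · sin L_s = sin 23.44° × sin 0.0° = 0.00000, so δ = +0.000°.
At local noon the hour angle is zero, so the zenith angle equals |ϕ − δ| = |+20.2° − (+0.000°)| = 20.200°.
Elevation = 90° − 20.200° = 69.8°.

69.8°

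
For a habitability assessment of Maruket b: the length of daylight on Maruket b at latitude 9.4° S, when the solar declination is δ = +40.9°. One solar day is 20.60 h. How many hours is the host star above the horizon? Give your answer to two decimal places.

9.36 h

cos H₀ = −tan φ · tan δ = −tan(-9.4°) × tan(+40.900°) = 0.1434, so H₀ = 1.4269 rad = 81.76°.
Daylight = 2H₀/(2π) × 20.60 h = (1.4269/π) × 20.60 = 9.36 h.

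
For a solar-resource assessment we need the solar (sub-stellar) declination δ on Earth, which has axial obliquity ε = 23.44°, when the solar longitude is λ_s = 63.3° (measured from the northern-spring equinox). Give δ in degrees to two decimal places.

δ = +20.82°

sin δ = sin ε · sin λ_s = sin 23.44° × sin 63.3° = 0.355373.
δ = arcsin(0.355373) = +20.82°.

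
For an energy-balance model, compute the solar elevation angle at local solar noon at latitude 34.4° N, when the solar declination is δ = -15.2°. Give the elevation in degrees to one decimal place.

At local noon the hour angle is zero, so the zenith angle equals |ϕ − δ| = |+34.4° − (-15.200°)| = 49.600°.
Elevation = 90° − 49.600° = 40.4°.

40.4°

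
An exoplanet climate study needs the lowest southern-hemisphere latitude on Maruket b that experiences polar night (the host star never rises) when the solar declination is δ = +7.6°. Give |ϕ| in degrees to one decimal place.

Polar night requires cos h₀ = −tan ϕ tan δ ≥ 1, i.e. tan ϕ tan δ ≤ −1.
The boundary is |tan ϕ| · |tan δ| = 1, so |ϕ| = 90° − |δ| = 90° − 7.6° = 82.4° in the southern hemisphere.

|ϕ| = 82.4°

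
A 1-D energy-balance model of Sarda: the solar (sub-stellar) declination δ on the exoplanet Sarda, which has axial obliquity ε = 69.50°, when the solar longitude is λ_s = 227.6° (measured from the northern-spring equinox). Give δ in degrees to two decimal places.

sin δ = sin ε · sin λ_s = sin 69.50° × sin 227.6° = -0.691691.
δ = arcsin(-0.691691) = -43.76°.

δ = -43.76°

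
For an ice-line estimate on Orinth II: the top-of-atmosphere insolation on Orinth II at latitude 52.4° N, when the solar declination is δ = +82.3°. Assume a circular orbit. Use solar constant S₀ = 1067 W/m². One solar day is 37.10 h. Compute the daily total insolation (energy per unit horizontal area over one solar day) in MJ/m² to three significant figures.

112 MJ/m²

cos H₀ = −tan(+52.4°) tan(+82.300°) = -9.6041 ≤ −1 ⇒ polar day, H₀ = π.
Bracket: H₀ sin φ sin δ + cos φ cos δ sin H₀ = 3.1416×0.79229×0.99098 + 0.61015×0.13399×0.00000 = 2.466607 + 0.000000 = 2.466607.
Q̄ = (S₀/π) × [bracket] = (1067/π) × 2.466607 = 837.75 W/m².
Daily total = Q̄ × 37.10 h × 3600 s/h = 837.75 × 37.10 × 3600 / 10⁶ = 111.9 MJ/m².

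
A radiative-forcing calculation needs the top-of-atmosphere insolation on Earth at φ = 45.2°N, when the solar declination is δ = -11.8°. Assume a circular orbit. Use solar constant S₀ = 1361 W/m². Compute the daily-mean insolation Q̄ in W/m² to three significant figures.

cos H₀ = −tan(+45.2°) tan(-11.800°) = 0.2104, H₀ = 1.3588 rad.
Bracket: H₀ sin φ sin δ + cos φ cos δ sin H₀ = 1.3588×0.70957×-0.20450 + 0.70463×0.97887×0.97762 = -0.197171 + 0.674305 = 0.477134.
Q̄ = (S₀/π) × [bracket] = (1361/π) × 0.477134 = 206.7 W/m².

Q̄ ≈ 207 W/m²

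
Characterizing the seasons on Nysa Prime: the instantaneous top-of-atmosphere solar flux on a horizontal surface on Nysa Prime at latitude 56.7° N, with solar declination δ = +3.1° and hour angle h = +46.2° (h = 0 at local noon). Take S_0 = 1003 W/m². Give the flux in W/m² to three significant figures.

cos θ_z = sin ϕ sin δ + cos ϕ cos δ cos h = 0.045199 + 0.379446 = 0.424645.
Flux = S_0 · cos θ_z = 1003 × 0.424645 = 425.9 W/m².

426 W/m²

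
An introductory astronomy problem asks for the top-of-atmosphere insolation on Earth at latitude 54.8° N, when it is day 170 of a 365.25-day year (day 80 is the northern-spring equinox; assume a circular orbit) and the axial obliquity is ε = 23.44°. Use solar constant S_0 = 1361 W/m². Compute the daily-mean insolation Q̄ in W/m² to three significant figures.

Q̄ ≈ 495 W/m²

Solar longitude: L_s = 360° × (170 − 80)/365.25 = 88.706°.
sin δ = sin 23.44° × sin 88.706° = 0.39769, so δ = +23.434°.
cos h₀ = −tan(+54.8°) tan(+23.434°) = -0.6144, h₀ = 2.2325 rad.
Bracket: h₀ sin ϕ sin δ + cos ϕ cos δ sin h₀ = 2.2325×0.81714×0.39769 + 0.57643×0.91752×0.78897 = 0.725492 + 0.417275 = 1.142767.
Q̄ = (S_0/π) × [bracket] = (1361/π) × 1.142767 = 495.1 W/m².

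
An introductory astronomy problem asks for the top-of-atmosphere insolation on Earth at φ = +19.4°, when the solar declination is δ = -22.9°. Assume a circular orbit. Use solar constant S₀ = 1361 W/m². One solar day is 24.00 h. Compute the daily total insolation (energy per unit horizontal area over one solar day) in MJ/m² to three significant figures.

25.3 MJ/m²

cos H₀ = −tan(+19.4°) tan(-22.900°) = 0.1488, H₀ = 1.4215 rad.
Bracket: H₀ sin φ sin δ + cos φ cos δ sin H₀ = 1.4215×0.33216×-0.38912 + 0.94322×0.92119×0.98887 = -0.183729 + 0.859214 = 0.675485.
Q̄ = (S₀/π) × [bracket] = (1361/π) × 0.675485 = 292.63 W/m².
Daily total = Q̄ × 24.00 h × 3600 s/h = 292.63 × 24.00 × 3600 / 10⁶ = 25.28 MJ/m².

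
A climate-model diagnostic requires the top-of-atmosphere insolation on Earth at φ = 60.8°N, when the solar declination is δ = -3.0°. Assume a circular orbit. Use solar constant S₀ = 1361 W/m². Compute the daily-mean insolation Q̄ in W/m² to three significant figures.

cos H₀ = −tan(+60.8°) tan(-3.000°) = 0.0938, H₀ = 1.4769 rad.
Bracket: H₀ sin φ sin δ + cos φ cos δ sin H₀ = 1.4769×0.87292×-0.05234 + 0.48786×0.99863×0.99559 = -0.067478 + 0.485043 = 0.417565.
Q̄ = (S₀/π) × [bracket] = (1361/π) × 0.417565 = 180.9 W/m².

Q̄ ≈ 181 W/m²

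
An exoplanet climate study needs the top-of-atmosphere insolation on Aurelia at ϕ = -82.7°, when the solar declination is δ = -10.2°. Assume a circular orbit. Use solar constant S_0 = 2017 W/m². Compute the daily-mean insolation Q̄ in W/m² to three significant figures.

cos h₀ = −tan(-82.7°) tan(-10.200°) = -1.4046 ≤ −1 ⇒ polar day, h₀ = π.
Bracket: h₀ sin ϕ sin δ + cos ϕ cos δ sin h₀ = 3.1416×-0.99189×-0.17708 + 0.12706×0.98420×0.00000 = 0.551803 + 0.000000 = 0.551803.
Q̄ = (S_0/π) × [bracket] = (2017/π) × 0.551803 = 354.3 W/m².

Q̄ ≈ 354 W/m²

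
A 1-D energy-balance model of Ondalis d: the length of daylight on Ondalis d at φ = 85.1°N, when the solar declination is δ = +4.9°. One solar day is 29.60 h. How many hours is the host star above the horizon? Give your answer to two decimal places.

cos H₀ = −tan φ · tan δ = −tan(+85.1°) × tan(+4.900°) = -1.0000, so H₀ = 3.1416 rad = 180.00°.
Daylight = 2H₀/(2π) × 29.60 h = (3.1416/π) × 29.60 = 29.60 h.

29.60 h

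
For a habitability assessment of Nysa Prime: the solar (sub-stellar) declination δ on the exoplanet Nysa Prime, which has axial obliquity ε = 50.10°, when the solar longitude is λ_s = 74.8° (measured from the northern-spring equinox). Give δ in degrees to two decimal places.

sin δ = sin ε · sin λ_s = sin 50.10° × sin 74.8° = 0.740327.
δ = arcsin(0.740327) = +47.76°.

δ = +47.76°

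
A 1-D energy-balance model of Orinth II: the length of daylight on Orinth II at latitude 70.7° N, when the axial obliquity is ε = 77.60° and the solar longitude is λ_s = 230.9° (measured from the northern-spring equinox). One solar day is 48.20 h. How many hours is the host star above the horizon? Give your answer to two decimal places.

0.00 h

Solar declination: sin δ = sin ε · sin λ_s = sin 77.60° × sin 230.9° = -0.75794, so δ = -49.283°.
cos H₀ = −tan φ · tan δ = 3.3179 ≥ 1, so the host star never rises (polar night) and H₀ = 0.
Daylight = 2H₀/(2π) × 48.20 h = (0.0000/π) × 48.20 = 0.00 h.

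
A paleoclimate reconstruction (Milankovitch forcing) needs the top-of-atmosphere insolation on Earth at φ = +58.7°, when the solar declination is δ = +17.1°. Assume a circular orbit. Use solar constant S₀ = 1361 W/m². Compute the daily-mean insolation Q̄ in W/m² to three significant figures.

Q̄ ≈ 414 W/m²

cos H₀ = −tan(+58.7°) tan(+17.100°) = -0.5060, H₀ = 2.1013 rad.
Bracket: H₀ sin φ sin δ + cos φ cos δ sin H₀ = 2.1013×0.85446×0.29404 + 0.51952×0.95579×0.86255 = 0.527942 + 0.428301 = 0.956243.
Q̄ = (S₀/π) × [bracket] = (1361/π) × 0.956243 = 414.3 W/m².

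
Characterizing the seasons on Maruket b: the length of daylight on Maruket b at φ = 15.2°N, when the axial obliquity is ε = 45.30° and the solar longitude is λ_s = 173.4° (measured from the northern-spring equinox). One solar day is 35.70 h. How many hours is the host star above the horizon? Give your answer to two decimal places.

18.10 h

Solar declination: sin δ = sin ε · sin λ_s = sin 45.30° × sin 173.4° = 0.08170, so δ = +4.686°.
cos H₀ = −tan φ · tan δ = −tan(+15.2°) × tan(+4.686°) = -0.0223, so H₀ = 1.5931 rad = 91.28°.
Daylight = 2H₀/(2π) × 35.70 h = (1.5931/π) × 35.70 = 18.10 h.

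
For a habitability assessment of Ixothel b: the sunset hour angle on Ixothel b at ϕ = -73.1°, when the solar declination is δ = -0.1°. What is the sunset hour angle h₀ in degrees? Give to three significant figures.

cos h₀ = −tan ϕ · tan δ = −tan(-73.1°) × tan(-0.100°) = -0.0057, so h₀ = 1.5765 rad = 90.33°.

h₀ = 90.3°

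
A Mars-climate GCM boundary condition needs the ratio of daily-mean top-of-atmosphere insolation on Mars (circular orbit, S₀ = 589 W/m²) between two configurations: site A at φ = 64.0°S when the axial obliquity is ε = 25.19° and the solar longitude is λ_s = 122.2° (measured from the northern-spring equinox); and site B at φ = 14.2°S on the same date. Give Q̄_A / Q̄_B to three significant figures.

Q̄_A / Q̄_B ≈ 0.0482

— Configuration A (φ=-64.0°):
Solar declination: sin δ = sin ε · sin λ_s = sin 25.19° × sin 122.2° = 0.36016, so δ = +21.110°.
cos H₀ = −tan(-64.0°) tan(+21.110°) = 0.7916, H₀ = 0.6574 rad.
Bracket: H₀ sin φ sin δ + cos φ cos δ sin H₀ = 0.6574×-0.89879×0.36016 + 0.43837×0.93289×0.61110 = -0.212806 + 0.249910 = 0.037104.
Q̄ = (S₀/π) × [bracket] = (589/π) × 0.037104 = 6.9564 W/m².
— Configuration B (φ=-14.2°):
cos H₀ = −tan(-14.2°) tan(+21.110°) = 0.0977, H₀ = 1.4730 rad.
Bracket: H₀ sin φ sin δ + cos φ cos δ sin H₀ = 1.4730×-0.24531×0.36016 + 0.96945×0.93289×0.99522 = -0.130141 + 0.900067 = 0.769926.
Q̄ = (S₀/π) × [bracket] = (589/π) × 0.769926 = 144.35 W/m².
Ratio Q̄_A / Q̄_B = 6.9564 / 144.35 = 0.04819.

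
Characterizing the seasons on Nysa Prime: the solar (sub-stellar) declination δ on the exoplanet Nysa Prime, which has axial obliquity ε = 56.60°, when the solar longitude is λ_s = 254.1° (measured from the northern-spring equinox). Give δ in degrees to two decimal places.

sin δ = sin ε · sin λ_s = sin 56.60° × sin 254.1° = -0.802908.
δ = arcsin(-0.802908) = -53.41°.

δ = -53.41°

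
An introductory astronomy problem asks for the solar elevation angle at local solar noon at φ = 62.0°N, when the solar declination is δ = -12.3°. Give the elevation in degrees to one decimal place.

At local noon the hour angle is zero, so the zenith angle equals |φ − δ| = |+62.0° − (-12.300°)| = 74.300°.
Elevation = 90° − 74.300° = 15.7°.

15.7°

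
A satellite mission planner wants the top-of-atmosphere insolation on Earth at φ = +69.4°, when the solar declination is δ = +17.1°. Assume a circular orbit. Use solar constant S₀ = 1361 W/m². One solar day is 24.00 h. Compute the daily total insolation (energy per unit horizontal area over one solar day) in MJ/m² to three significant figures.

cos H₀ = −tan(+69.4°) tan(+17.100°) = -0.8185, H₀ = 2.5295 rad.
Bracket: H₀ sin φ sin δ + cos φ cos δ sin H₀ = 2.5295×0.93606×0.29404 + 0.35184×0.95579×0.57456 = 0.696217 + 0.193216 = 0.889433.
Q̄ = (S₀/π) × [bracket] = (1361/π) × 0.889433 = 385.32 W/m².
Daily total = Q̄ × 24.00 h × 3600 s/h = 385.32 × 24.00 × 3600 / 10⁶ = 33.29 MJ/m².

33.3 MJ/m²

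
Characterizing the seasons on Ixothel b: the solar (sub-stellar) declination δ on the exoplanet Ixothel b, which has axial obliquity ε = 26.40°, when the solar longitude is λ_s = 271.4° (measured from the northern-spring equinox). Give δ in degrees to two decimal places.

δ = -26.39°

sin δ = sin ε · sin λ_s = sin 26.40° × sin 271.4° = -0.444502.
δ = arcsin(-0.444502) = -26.39°.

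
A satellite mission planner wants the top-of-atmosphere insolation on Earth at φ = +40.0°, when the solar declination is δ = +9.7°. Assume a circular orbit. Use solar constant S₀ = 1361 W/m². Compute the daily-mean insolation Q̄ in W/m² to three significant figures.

cos H₀ = −tan(+40.0°) tan(+9.700°) = -0.1434, H₀ = 1.7147 rad.
Bracket: H₀ sin φ sin δ + cos φ cos δ sin H₀ = 1.7147×0.64279×0.16849 + 0.76604×0.98570×0.98966 = 0.185708 + 0.747278 = 0.932986.
Q̄ = (S₀/π) × [bracket] = (1361/π) × 0.932986 = 404.2 W/m².

Q̄ ≈ 404 W/m²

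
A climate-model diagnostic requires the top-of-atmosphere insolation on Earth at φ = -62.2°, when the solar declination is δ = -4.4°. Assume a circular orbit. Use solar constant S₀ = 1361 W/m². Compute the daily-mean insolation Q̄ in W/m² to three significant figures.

Q̄ ≈ 250 W/m²

cos H₀ = −tan(-62.2°) tan(-4.400°) = -0.1459, H₀ = 1.7173 rad.
Bracket: H₀ sin φ sin δ + cos φ cos δ sin H₀ = 1.7173×-0.88458×-0.07672 + 0.46639×0.99705×0.98929 = 0.116545 + 0.460034 = 0.576579.
Q̄ = (S₀/π) × [bracket] = (1361/π) × 0.576579 = 249.8 W/m².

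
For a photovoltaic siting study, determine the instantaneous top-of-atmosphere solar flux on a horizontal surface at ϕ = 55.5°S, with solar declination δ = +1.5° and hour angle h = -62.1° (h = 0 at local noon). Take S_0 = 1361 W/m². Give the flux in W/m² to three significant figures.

331 W/m²

cos θ_z = sin ϕ sin δ + cos ϕ cos δ cos h = -0.021573 + 0.264948 = 0.243375.
Flux = S_0 · cos θ_z = 1361 × 0.243375 = 331.2 W/m².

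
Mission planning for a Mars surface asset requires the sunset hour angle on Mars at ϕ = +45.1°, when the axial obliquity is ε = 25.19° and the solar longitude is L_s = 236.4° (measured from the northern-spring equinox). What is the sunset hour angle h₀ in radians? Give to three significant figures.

Solar declination: sin δ = sin ε · sin L_s = sin 25.19° × sin 236.4° = -0.35451, so δ = -20.763°.
cos h₀ = −tan ϕ · tan δ = −tan(+45.1°) × tan(-20.763°) = 0.3805, so h₀ = 1.1805 rad = 67.64°.

h₀ = 1.18 rad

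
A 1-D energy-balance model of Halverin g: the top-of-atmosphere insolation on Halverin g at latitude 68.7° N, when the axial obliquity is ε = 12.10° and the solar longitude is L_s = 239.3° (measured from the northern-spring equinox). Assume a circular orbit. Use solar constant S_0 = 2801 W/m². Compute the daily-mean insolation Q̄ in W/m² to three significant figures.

Solar declination: sin δ = sin ε · sin L_s = sin 12.10° × sin 239.3° = -0.18024, so δ = -10.384°.
cos h₀ = −tan(+68.7°) tan(-10.384°) = 0.4700, h₀ = 1.0815 rad.
Bracket: h₀ sin ϕ sin δ + cos ϕ cos δ sin h₀ = 1.0815×0.93169×-0.18024 + 0.36325×0.98362×0.88267 = -0.181614 + 0.315378 = 0.133764.
Q̄ = (S_0/π) × [bracket] = (2801/π) × 0.133764 = 119.3 W/m².

Q̄ ≈ 119 W/m²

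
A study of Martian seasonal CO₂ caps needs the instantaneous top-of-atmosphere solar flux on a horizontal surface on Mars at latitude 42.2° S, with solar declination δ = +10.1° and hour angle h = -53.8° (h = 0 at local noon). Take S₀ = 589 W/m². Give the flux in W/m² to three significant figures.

184 W/m²

cos θ_z = sin φ sin δ + cos φ cos δ cos h = -0.117797 + 0.430743 = 0.312946.
Flux = S₀ · cos θ_z = 589 × 0.312946 = 184.3 W/m².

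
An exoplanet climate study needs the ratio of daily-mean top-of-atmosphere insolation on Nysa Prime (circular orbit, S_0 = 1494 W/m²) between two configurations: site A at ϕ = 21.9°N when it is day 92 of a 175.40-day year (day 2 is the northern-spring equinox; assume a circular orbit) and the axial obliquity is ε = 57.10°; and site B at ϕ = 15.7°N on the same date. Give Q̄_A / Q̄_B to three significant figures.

— Configuration A (ϕ=+21.9°):
Solar longitude: L_s = 360° × (92 − 2)/175.40 = 184.721°.
sin δ = sin 57.10° × sin 184.721° = -0.06910, so δ = -3.962°.
cos h₀ = −tan(+21.9°) tan(-3.962°) = 0.0278, h₀ = 1.5429 rad.
Bracket: h₀ sin ϕ sin δ + cos ϕ cos δ sin h₀ = 1.5429×0.37299×-0.06910 + 0.92784×0.99761×0.99961 = -0.039766 + 0.925261 = 0.885495.
Q̄ = (S_0/π) × [bracket] = (1494/π) × 0.885495 = 421.10 W/m².
— Configuration B (ϕ=+15.7°):
cos h₀ = −tan(+15.7°) tan(-3.962°) = 0.0195, h₀ = 1.5513 rad.
Bracket: h₀ sin ϕ sin δ + cos ϕ cos δ sin h₀ = 1.5513×0.27060×-0.06910 + 0.96269×0.99761×0.99981 = -0.029007 + 0.960207 = 0.931200.
Q̄ = (S_0/π) × [bracket] = (1494/π) × 0.931200 = 442.84 W/m².
Ratio Q̄_A / Q̄_B = 421.10 / 442.84 = 0.9509.

Q̄_A / Q̄_B ≈ 0.951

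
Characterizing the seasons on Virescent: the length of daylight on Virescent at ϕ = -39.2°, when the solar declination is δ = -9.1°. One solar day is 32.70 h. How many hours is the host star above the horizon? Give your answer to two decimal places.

17.71 h

cos h₀ = −tan ϕ · tan δ = −tan(-39.2°) × tan(-9.100°) = -0.1306, so h₀ = 1.7018 rad = 97.51°.
Daylight = 2h₀/(2π) × 32.70 h = (1.7018/π) × 32.70 = 17.71 h.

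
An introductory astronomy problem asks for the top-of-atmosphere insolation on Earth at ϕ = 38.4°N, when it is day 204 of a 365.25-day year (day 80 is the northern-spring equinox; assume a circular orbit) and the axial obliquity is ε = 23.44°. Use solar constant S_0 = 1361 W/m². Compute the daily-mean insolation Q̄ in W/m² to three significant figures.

Q̄ ≈ 475 W/m²

Solar longitude: L_s = 360° × (204 − 80)/365.25 = 122.218°.
sin δ = sin 23.44° × sin 122.218° = 0.33654, so δ = +19.666°.
cos h₀ = −tan(+38.4°) tan(+19.666°) = -0.2833, h₀ = 1.8580 rad.
Bracket: h₀ sin ϕ sin δ + cos ϕ cos δ sin h₀ = 1.8580×0.62115×0.33654 + 0.78369×0.94167×0.95904 = 0.388400 + 0.707750 = 1.096150.
Q̄ = (S_0/π) × [bracket] = (1361/π) × 1.096150 = 474.9 W/m².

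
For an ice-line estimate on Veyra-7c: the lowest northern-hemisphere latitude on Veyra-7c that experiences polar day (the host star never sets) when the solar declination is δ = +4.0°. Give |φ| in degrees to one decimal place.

Polar day requires cos H₀ = −tan φ tan δ ≤ −1, i.e. tan φ tan δ ≥ 1.
The boundary is |tan φ| · |tan δ| = 1, so |φ| = 90° − |δ| = 90° − 4.0° = 86.0° in the northern hemisphere.

|φ| = 86.0°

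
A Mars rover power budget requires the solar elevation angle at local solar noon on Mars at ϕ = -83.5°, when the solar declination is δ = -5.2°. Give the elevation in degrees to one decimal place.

At local noon the hour angle is zero, so the zenith angle equals |ϕ − δ| = |-83.5° − (-5.200°)| = 78.300°.
Elevation = 90° − 78.300° = 11.7°.

11.7°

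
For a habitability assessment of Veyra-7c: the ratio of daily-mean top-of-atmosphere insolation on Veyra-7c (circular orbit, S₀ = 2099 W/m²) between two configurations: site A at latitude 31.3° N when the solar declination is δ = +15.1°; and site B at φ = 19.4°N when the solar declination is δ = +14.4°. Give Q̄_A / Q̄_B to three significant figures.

Q̄_A / Q̄_B ≈ 1.00

— Configuration A (φ=+31.3°):
cos H₀ = −tan(+31.3°) tan(+15.100°) = -0.1641, H₀ = 1.7356 rad.
Bracket: H₀ sin φ sin δ + cos φ cos δ sin H₀ = 1.7356×0.51952×0.26050 + 0.85446×0.96547×0.98645 = 0.234887 + 0.813777 = 1.048664.
Q̄ = (S₀/π) × [bracket] = (2099/π) × 1.048664 = 700.65 W/m².
— Configuration B (φ=+19.4°):
cos H₀ = −tan(+19.4°) tan(+14.400°) = -0.0904, H₀ = 1.6613 rad.
Bracket: H₀ sin φ sin δ + cos φ cos δ sin H₀ = 1.6613×0.33216×0.24869 + 0.94322×0.96858×0.99590 = 0.137231 + 0.909838 = 1.047069.
Q̄ = (S₀/π) × [bracket] = (2099/π) × 1.047069 = 699.58 W/m².
Ratio Q̄_A / Q̄_B = 700.65 / 699.58 = 1.002.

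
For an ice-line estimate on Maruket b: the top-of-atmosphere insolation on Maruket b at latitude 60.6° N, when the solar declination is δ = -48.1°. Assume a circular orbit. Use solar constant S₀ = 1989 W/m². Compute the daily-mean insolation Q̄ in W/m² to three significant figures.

Q̄ ≈ 0.00 W/m²

cos H₀ = −tan(+60.6°) tan(-48.100°) = 1.9780 ≥ 1 ⇒ polar night, H₀ = 0 and Q̄ = 0.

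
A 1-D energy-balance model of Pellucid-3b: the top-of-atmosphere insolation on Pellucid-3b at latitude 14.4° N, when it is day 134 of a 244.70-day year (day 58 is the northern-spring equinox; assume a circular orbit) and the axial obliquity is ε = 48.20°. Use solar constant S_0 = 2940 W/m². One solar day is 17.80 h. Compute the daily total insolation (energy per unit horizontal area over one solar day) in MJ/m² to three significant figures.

59.4 MJ/m²

Solar longitude: L_s = 360° × (134 − 58)/244.70 = 111.810°.
sin δ = sin 48.20° × sin 111.810° = 0.69211, so δ = +43.798°.
cos h₀ = −tan(+14.4°) tan(+43.798°) = -0.2462, h₀ = 1.8196 rad.
Bracket: h₀ sin ϕ sin δ + cos ϕ cos δ sin h₀ = 1.8196×0.24869×0.69211 + 0.96858×0.72179×0.96922 = 0.313191 + 0.677593 = 0.990784.
Q̄ = (S_0/π) × [bracket] = (2940/π) × 0.990784 = 927.21 W/m².
Daily total = Q̄ × 17.80 h × 3600 s/h = 927.21 × 17.80 × 3600 / 10⁶ = 59.42 MJ/m².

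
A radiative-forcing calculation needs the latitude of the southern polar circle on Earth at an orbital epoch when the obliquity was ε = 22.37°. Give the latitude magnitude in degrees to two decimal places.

67.63°

The polar circle is the lowest latitude that experiences at least one full rotation of continuous darkness at the northern-summer solstice; it lies at |φ| = 90° − ε = 90° − 22.37° = 67.63°.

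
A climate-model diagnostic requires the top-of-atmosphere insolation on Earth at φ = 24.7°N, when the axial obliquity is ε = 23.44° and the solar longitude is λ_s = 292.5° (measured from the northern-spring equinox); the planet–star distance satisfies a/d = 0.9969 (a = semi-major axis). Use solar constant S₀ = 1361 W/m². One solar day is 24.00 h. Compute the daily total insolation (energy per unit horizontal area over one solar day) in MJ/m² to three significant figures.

Solar declination: sin δ = sin ε · sin λ_s = sin 23.44° × sin 292.5° = -0.36751, so δ = -21.562°.
cos H₀ = −tan(+24.7°) tan(-21.562°) = 0.1818, H₀ = 1.3880 rad.
Bracket: H₀ sin φ sin δ + cos φ cos δ sin H₀ = 1.3880×0.41787×-0.36751 + 0.90851×0.93002×0.98334 = -0.213157 + 0.830856 = 0.617699.
Inverse-square distance factor (a/d)² = 0.9969² = 0.993810.
Q̄ = (S₀/π) × 0.993810 × [bracket] = (1361/π) × 0.993810 × 0.617699 = 265.94 W/m².
Daily total = Q̄ × 24.00 h × 3600 s/h = 265.94 × 24.00 × 3600 / 10⁶ = 22.98 MJ/m².

23.0 MJ/m²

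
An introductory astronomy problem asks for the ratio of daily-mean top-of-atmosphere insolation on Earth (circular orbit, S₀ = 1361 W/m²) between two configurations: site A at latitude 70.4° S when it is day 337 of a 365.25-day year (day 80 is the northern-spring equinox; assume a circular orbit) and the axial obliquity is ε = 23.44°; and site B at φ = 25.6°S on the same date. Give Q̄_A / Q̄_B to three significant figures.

Q̄_A / Q̄_B ≈ 1.02

— Configuration A (φ=-70.4°):
Solar longitude: λ_s = 360° × (337 − 80)/365.25 = 253.306°.
sin δ = sin 23.44° × sin 253.306° = -0.38102, so δ = -22.397°.
cos H₀ = −tan(-70.4°) tan(-22.397°) = -1.1573 ≤ −1 ⇒ polar day, H₀ = π.
Bracket: H₀ sin φ sin δ + cos φ cos δ sin H₀ = 3.1416×-0.94206×-0.38102 + 0.33545×0.92457×0.00000 = 1.127658 + 0.000000 = 1.127658.
Q̄ = (S₀/π) × [bracket] = (1361/π) × 1.127658 = 488.52 W/m².
— Configuration B (φ=-25.6°):
cos H₀ = −tan(-25.6°) tan(-22.397°) = -0.1974, H₀ = 1.7696 rad.
Bracket: H₀ sin φ sin δ + cos φ cos δ sin H₀ = 1.7696×-0.43209×-0.38102 + 0.90183×0.92457×0.98031 = 0.291338 + 0.817387 = 1.108725.
Q̄ = (S₀/π) × [bracket] = (1361/π) × 1.108725 = 480.32 W/m².
Ratio Q̄_A / Q̄_B = 488.52 / 480.32 = 1.017.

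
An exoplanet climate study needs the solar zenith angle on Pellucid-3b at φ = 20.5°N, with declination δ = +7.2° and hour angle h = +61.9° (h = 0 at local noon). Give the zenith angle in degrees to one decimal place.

cos θ_z = sin φ sin δ + cos φ cos δ cos h = 0.043893 + 0.437705 = 0.481598.
θ_z = arccos(0.481598) = 61.2°.

θ_z = 61.2°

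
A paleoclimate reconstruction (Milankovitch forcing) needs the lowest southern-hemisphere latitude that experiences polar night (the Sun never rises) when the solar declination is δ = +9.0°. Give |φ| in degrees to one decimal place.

|φ| = 81.0°

Polar night requires cos H₀ = −tan φ tan δ ≥ 1, i.e. tan φ tan δ ≤ −1.
The boundary is |tan φ| · |tan δ| = 1, so |φ| = 90° − |δ| = 90° − 9.0° = 81.0° in the southern hemisphere.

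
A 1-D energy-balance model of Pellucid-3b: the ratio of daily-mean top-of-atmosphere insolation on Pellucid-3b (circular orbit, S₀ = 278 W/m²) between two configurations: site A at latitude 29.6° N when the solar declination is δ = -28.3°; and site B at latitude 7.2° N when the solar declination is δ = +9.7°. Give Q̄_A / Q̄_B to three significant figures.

Q̄_A / Q̄_B ≈ 0.429

— Configuration A (φ=+29.6°):
cos H₀ = −tan(+29.6°) tan(-28.300°) = 0.3059, H₀ = 1.2599 rad.
Bracket: H₀ sin φ sin δ + cos φ cos δ sin H₀ = 1.2599×0.49394×-0.47409 + 0.86949×0.88048×0.95207 = -0.295033 + 0.728875 = 0.433842.
Q̄ = (S₀/π) × [bracket] = (278/π) × 0.433842 = 38.391 W/m².
— Configuration B (φ=+7.2°):
cos H₀ = −tan(+7.2°) tan(+9.700°) = -0.0216, H₀ = 1.5924 rad.
Bracket: H₀ sin φ sin δ + cos φ cos δ sin H₀ = 1.5924×0.12533×0.16849 + 0.99211×0.98570×0.99977 = 0.033626 + 0.977698 = 1.011324.
Q̄ = (S₀/π) × [bracket] = (278/π) × 1.011324 = 89.492 W/m².
Ratio Q̄_A / Q̄_B = 38.391 / 89.492 = 0.4290.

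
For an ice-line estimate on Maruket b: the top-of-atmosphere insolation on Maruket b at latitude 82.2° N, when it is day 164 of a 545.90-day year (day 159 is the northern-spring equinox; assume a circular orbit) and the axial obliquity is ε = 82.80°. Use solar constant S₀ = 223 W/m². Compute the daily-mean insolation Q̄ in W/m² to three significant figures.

Solar longitude: λ_s = 360° × (164 − 159)/545.90 = 3.297°.
sin δ = sin 82.80° × sin 3.297° = 0.05706, so δ = +3.271°.
cos H₀ = −tan(+82.2°) tan(+3.271°) = -0.4173, H₀ = 2.0012 rad.
Bracket: H₀ sin φ sin δ + cos φ cos δ sin H₀ = 2.0012×0.99075×0.05706 + 0.13572×0.99837×0.90879 = 0.113132 + 0.123140 = 0.236272.
Q̄ = (S₀/π) × [bracket] = (223/π) × 0.236272 = 16.77 W/m².

Q̄ ≈ 16.8 W/m²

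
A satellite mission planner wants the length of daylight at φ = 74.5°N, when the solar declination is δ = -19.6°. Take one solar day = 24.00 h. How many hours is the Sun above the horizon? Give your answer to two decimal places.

0.00 h

cos H₀ = −tan φ · tan δ = 1.2840 ≥ 1, so the Sun never rises (polar night) and H₀ = 0.
Daylight = 2H₀/(2π) × 24.00 h = (0.0000/π) × 24.00 = 0.00 h.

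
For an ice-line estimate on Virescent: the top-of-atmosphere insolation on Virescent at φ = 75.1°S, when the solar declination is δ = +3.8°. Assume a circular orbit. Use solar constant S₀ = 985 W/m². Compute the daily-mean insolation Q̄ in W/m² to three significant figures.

Q̄ ≈ 51.4 W/m²

cos H₀ = −tan(-75.1°) tan(+3.800°) = 0.2496, H₀ = 1.3185 rad.
Bracket: H₀ sin φ sin δ + cos φ cos δ sin H₀ = 1.3185×-0.96638×0.06627 + 0.25713×0.99780×0.96834 = -0.084439 + 0.248441 = 0.164002.
Q̄ = (S₀/π) × [bracket] = (985/π) × 0.164002 = 51.42 W/m².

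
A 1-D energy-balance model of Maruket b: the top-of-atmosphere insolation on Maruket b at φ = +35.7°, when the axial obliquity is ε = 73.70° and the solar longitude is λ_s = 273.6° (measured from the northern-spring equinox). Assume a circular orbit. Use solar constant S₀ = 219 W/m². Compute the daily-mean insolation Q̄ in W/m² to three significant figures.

Q̄ ≈ 0.00 W/m²

Solar declination: sin δ = sin ε · sin λ_s = sin 73.70° × sin 273.6° = -0.95791, so δ = -73.318°.
cos H₀ = −tan(+35.7°) tan(-73.318°) = 2.3978 ≥ 1 ⇒ polar night, H₀ = 0 and Q̄ = 0.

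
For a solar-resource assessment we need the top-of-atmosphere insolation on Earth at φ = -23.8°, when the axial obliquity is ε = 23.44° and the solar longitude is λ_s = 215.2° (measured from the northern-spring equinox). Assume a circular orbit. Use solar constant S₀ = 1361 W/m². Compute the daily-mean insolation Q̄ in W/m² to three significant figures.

Q̄ ≈ 451 W/m²

Solar declination: sin δ = sin ε · sin λ_s = sin 23.44° × sin 215.2° = -0.22930, so δ = -13.256°.
cos H₀ = −tan(-23.8°) tan(-13.256°) = -0.1039, H₀ = 1.6749 rad.
Bracket: H₀ sin φ sin δ + cos φ cos δ sin H₀ = 1.6749×-0.40355×-0.22930 + 0.91496×0.97336×0.99459 = 0.154985 + 0.885767 = 1.040752.
Q̄ = (S₀/π) × [bracket] = (1361/π) × 1.040752 = 450.9 W/m².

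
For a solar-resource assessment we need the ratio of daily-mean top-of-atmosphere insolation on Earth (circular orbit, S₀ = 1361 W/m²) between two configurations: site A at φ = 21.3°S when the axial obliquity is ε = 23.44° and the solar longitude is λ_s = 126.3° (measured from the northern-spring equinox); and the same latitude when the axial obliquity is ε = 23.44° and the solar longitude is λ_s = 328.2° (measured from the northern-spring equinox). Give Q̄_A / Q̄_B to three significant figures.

Q̄_A / Q̄_B ≈ 0.684

— Configuration A (φ=-21.3°):
Solar declination: sin δ = sin ε · sin λ_s = sin 23.44° × sin 126.3° = 0.32059, so δ = +18.699°.
cos H₀ = −tan(-21.3°) tan(+18.699°) = 0.1320, H₀ = 1.4385 rad.
Bracket: H₀ sin φ sin δ + cos φ cos δ sin H₀ = 1.4385×-0.36325×0.32059 + 0.93169×0.94722×0.99126 = -0.167520 + 0.874802 = 0.707282.
Q̄ = (S₀/π) × [bracket] = (1361/π) × 0.707282 = 306.41 W/m².
— Configuration B (φ=-21.3°):
Solar declination: sin δ = sin ε · sin λ_s = sin 23.44° × sin 328.2° = -0.20962, so δ = -12.100°.
cos H₀ = −tan(-21.3°) tan(-12.100°) = -0.0836, H₀ = 1.6545 rad.
Bracket: H₀ sin φ sin δ + cos φ cos δ sin H₀ = 1.6545×-0.36325×-0.20962 + 0.93169×0.97778×0.99650 = 0.125981 + 0.907799 = 1.033780.
Q̄ = (S₀/π) × [bracket] = (1361/π) × 1.033780 = 447.85 W/m².
Ratio Q̄_A / Q̄_B = 306.41 / 447.85 = 0.6842.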